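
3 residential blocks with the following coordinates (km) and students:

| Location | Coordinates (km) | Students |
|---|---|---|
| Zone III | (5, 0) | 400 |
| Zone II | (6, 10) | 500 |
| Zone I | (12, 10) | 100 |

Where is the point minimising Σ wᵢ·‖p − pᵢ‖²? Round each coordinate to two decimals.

(6.20, 6.00)

The minimiser of Σwᵢ‖p−pᵢ‖² is the weighted centroid p* = (Σwᵢpᵢ)/(Σwᵢ).
Σwᵢ = 1000.
Σwᵢxᵢ = 400·5 + 500·6 + 100·12 = 6200.
Σwᵢyᵢ = 400·0 + 500·10 + 100·10 = 6000.
x* = 6200/1000 = 6.20, y* = 6000/1000 = 6.00.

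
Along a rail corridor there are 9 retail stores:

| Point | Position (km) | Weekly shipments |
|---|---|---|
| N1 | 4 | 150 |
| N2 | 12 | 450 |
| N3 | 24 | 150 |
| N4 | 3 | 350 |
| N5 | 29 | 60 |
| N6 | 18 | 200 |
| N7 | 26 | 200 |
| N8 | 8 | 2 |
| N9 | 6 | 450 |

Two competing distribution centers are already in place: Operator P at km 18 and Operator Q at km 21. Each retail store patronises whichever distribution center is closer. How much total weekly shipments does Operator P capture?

1602

The indifferent point is the midpoint (18+21)/2 = 19.5; retail stores left of it (closer to Operator P at 18) go to Operator P, those right go to Operator Q.
  N4 at 3 (w=350) → Operator P
  N1 at 4 (w=150) → Operator P
  N9 at 6 (w=450) → Operator P
  N8 at 8 (w=2) → Operator P
  N2 at 12 (w=450) → Operator P
  N6 at 18 (w=200) → Operator P
  N3 at 24 (w=150) → Operator Q
  N7 at 26 (w=200) → Operator Q
  N5 at 29 (w=60) → Operator Q
Operator P captures 1602; Operator Q captures 410.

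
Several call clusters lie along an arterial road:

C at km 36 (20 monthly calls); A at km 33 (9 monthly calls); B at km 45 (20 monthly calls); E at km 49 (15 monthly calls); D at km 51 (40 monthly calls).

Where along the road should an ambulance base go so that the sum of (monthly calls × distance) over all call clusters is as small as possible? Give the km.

For a sum of weighted absolute distances on a line, the optimum is the weighted median (not the mean). Total weight W = 104; half-weight = 52.
Sort by position and accumulate weight:
  km 33 (A, w=9) → cum 9
  km 36 (C, w=20) → cum 29
  km 45 (B, w=20) → cum 49
  km 49 (E, w=15) → cum 64  ≥ 52 → median here
  km 51 (D, w=40) → cum 104
Optimal location: km 49.

x = 49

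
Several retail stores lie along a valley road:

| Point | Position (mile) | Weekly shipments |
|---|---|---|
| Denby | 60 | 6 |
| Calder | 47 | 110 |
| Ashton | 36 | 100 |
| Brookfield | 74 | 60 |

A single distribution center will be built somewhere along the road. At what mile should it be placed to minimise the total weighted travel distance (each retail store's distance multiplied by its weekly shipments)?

For a sum of weighted absolute distances on a line, the optimum is the weighted median (not the mean). Total weight W = 276; half-weight = 138.
Sort by position and accumulate weight:
  mile 36 (Ashton, w=100) → cum 100
  mile 47 (Calder, w=110) → cum 210  ≥ 138 → median here
  mile 60 (Denby, w=6) → cum 216
  mile 74 (Brookfield, w=60) → cum 276
Optimal location: mile 47.

x = 47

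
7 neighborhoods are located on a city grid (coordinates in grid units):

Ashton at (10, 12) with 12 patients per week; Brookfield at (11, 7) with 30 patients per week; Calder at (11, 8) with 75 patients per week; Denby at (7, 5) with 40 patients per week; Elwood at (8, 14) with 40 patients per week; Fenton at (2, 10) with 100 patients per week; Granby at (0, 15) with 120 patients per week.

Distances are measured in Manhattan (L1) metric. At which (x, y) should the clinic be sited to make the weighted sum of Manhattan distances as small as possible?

Manhattan distance separates: Σwᵢ(|x−xᵢ|+|y−yᵢ|) = Σwᵢ|x−xᵢ| + Σwᵢ|y−yᵢ|, so x and y are optimised independently as 1-D weighted medians.
Total weight W = 417; half = 208.5.
x-coordinate, sorted with cumulative weight:
  x=0 (Granby, w=120) cum 120
  x=2 (Fenton, w=100) cum 220  ← median
  x=7 (Denby, w=40) cum 260
  x=8 (Elwood, w=40) cum 300
  x=10 (Ashton, w=12) cum 312
  x=11 (Brookfield, w=30) cum 342
  x=11 (Calder, w=75) cum 417
⇒ x* = 2
y-coordinate, sorted with cumulative weight:
  y=5 (Denby, w=40) cum 40
  y=7 (Brookfield, w=30) cum 70
  y=8 (Calder, w=75) cum 145
  y=10 (Fenton, w=100) cum 245  ← median
  y=12 (Ashton, w=12) cum 257
  y=14 (Elwood, w=40) cum 297
  y=15 (Granby, w=120) cum 417
⇒ y* = 10

(2, 10)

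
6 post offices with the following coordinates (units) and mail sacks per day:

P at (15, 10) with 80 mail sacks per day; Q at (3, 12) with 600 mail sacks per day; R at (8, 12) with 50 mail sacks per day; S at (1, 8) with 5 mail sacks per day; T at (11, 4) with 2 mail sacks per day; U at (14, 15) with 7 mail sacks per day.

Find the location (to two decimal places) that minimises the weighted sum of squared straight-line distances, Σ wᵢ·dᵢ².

The minimiser of Σwᵢ‖p−pᵢ‖² is the weighted centroid p* = (Σwᵢpᵢ)/(Σwᵢ).
Σwᵢ = 744.
Σwᵢxᵢ = 80·15 + 600·3 + 50·8 + 5·1 + 2·11 + 7·14 = 3525.
Σwᵢyᵢ = 80·10 + 600·12 + 50·12 + 5·8 + 2·4 + 7·15 = 8753.
x* = 3525/744 = 4.74, y* = 8753/744 = 11.76.

(4.74, 11.76)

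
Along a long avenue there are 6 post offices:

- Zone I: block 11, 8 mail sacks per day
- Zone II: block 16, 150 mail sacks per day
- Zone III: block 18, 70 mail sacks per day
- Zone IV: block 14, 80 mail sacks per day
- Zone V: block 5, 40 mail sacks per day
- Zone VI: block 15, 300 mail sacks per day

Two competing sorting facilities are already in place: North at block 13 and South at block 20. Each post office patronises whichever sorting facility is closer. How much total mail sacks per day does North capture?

578

The indifferent point is the midpoint (13+20)/2 = 16.5; post offices left of it (closer to North at 13) go to North, those right go to South.
  Zone V at 5 (w=40) → North
  Zone I at 11 (w=8) → North
  Zone IV at 14 (w=80) → North
  Zone VI at 15 (w=300) → North
  Zone II at 16 (w=150) → North
  Zone III at 18 (w=70) → South
North captures 578; South captures 70.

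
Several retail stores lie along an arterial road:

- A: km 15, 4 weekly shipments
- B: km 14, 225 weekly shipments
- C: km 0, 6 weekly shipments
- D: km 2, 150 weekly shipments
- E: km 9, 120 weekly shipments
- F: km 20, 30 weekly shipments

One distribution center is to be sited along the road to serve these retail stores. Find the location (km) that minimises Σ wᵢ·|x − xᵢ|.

For a sum of weighted absolute distances on a line, the optimum is the weighted median (not the mean). Total weight W = 535; half-weight = 267.5.
Sort by position and accumulate weight:
  km 0 (C, w=6) → cum 6
  km 2 (D, w=150) → cum 156
  km 9 (E, w=120) → cum 276  ≥ 267.5 → median here
  km 14 (B, w=225) → cum 501
  km 15 (A, w=4) → cum 505
  km 20 (F, w=30) → cum 535
Optimal location: km 9.

x = 9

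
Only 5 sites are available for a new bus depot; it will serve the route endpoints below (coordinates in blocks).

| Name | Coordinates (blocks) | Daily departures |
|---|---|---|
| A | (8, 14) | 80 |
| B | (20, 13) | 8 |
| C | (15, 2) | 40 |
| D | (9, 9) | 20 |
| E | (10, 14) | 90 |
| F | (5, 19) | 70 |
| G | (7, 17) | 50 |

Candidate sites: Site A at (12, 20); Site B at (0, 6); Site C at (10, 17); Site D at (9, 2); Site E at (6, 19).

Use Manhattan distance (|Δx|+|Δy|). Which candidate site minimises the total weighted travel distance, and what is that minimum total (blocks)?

Total weighted distance at each candidate:
  Site A (12, 20): total = 3720
  Site B (0, 6): total = 6276
  Site C (10, 17): total = 2402
  Site D (9, 2): total = 5086
  Site E (6, 19): total = 3050
Minimum is at Site C with total 2402 blocks.

Site C, total 2402 blocks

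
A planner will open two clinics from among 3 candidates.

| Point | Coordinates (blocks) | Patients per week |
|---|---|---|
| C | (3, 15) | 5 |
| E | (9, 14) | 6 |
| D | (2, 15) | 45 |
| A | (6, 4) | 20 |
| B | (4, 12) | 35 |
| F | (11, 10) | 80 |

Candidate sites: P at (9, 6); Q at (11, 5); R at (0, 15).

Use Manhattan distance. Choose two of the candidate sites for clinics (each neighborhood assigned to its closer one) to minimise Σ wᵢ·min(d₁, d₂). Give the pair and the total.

{Q, R}, total 930

Evaluate every pair (each demand assigned to the nearer of the two):
  {Q, R}: total = 930
  {P, R}: total = 978
  {P, Q}: total = 1728
Best pair: {Q, R} with total 930.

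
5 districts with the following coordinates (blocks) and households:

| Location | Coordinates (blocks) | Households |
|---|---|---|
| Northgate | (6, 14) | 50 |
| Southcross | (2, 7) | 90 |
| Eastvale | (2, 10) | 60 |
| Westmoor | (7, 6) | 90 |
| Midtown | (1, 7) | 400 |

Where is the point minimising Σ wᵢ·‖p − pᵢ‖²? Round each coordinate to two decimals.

(2.36, 7.64)

The minimiser of Σwᵢ‖p−pᵢ‖² is the weighted centroid p* = (Σwᵢpᵢ)/(Σwᵢ).
Σwᵢ = 690.
Σwᵢxᵢ = 50·6 + 90·2 + 60·2 + 90·7 + 400·1 = 1630.
Σwᵢyᵢ = 50·14 + 90·7 + 60·10 + 90·6 + 400·7 = 5270.
x* = 1630/690 = 2.36, y* = 5270/690 = 7.64.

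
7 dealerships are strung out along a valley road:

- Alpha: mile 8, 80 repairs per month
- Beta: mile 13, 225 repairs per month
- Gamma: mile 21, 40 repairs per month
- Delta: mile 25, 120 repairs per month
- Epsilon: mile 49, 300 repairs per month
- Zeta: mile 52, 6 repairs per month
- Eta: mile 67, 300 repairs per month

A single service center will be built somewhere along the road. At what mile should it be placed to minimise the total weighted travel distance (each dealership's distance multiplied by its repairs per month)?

x = 49

For a sum of weighted absolute distances on a line, the optimum is the weighted median (not the mean). Total weight W = 1071; half-weight = 535.5.
Sort by position and accumulate weight:
  mile 8 (Alpha, w=80) → cum 80
  mile 13 (Beta, w=225) → cum 305
  mile 21 (Gamma, w=40) → cum 345
  mile 25 (Delta, w=120) → cum 465
  mile 49 (Epsilon, w=300) → cum 765  ≥ 535.5 → median here
  mile 52 (Zeta, w=6) → cum 771
  mile 67 (Eta, w=300) → cum 1071
Optimal location: mile 49.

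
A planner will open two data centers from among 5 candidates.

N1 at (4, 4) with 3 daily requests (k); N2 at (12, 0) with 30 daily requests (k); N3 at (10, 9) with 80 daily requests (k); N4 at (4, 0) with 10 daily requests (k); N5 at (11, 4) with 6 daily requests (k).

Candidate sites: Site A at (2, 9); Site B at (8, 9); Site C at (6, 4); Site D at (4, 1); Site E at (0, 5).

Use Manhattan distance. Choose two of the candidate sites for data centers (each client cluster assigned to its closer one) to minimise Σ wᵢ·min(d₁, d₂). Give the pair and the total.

Evaluate every pair (each demand assigned to the nearer of the two):
  {Site B, Site D}: total = 497
  {Site B, Site C}: total = 556
  {Site B, Site E}: total = 703
  {Site A, Site B}: total = 729
  {Site A, Site D}: total = 989
  {Site A, Site C}: total = 1036
  {Site C, Site D}: total = 1036
  {Site C, Site E}: total = 1116
  {Site A, Site E}: total = 1327
  {Site D, Site E}: total = 1469
Best pair: {Site B, Site D} with total 497.

{Site B, Site D}, total 497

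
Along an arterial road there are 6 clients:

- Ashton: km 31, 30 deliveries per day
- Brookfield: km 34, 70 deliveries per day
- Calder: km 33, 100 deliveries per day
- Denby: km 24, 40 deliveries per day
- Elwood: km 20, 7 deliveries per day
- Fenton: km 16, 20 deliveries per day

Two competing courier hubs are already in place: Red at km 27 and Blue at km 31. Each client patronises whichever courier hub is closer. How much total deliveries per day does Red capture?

67

The indifferent point is the midpoint (27+31)/2 = 29; clients left of it (closer to Red at 27) go to Red, those right go to Blue.
  Fenton at 16 (w=20) → Red
  Elwood at 20 (w=7) → Red
  Denby at 24 (w=40) → Red
  Ashton at 31 (w=30) → Blue
  Calder at 33 (w=100) → Blue
  Brookfield at 34 (w=70) → Blue
Red captures 67; Blue captures 200.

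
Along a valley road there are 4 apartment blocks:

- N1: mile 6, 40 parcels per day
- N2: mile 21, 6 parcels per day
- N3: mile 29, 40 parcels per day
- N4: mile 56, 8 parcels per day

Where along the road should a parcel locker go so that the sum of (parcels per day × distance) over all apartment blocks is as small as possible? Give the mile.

For a sum of weighted absolute distances on a line, the optimum is the weighted median (not the mean). Total weight W = 94; half-weight = 47.
Sort by position and accumulate weight:
  mile 6 (N1, w=40) → cum 40
  mile 21 (N2, w=6) → cum 46
  mile 29 (N3, w=40) → cum 86  ≥ 47 → median here
  mile 56 (N4, w=8) → cum 94
Optimal location: mile 29.

x = 29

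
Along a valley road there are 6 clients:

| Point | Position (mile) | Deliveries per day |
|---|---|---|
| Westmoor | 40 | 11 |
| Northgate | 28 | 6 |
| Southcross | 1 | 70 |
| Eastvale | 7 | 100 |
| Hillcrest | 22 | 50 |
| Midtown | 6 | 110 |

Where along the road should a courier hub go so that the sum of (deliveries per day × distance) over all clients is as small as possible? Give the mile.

For a sum of weighted absolute distances on a line, the optimum is the weighted median (not the mean). Total weight W = 347; half-weight = 173.5.
Sort by position and accumulate weight:
  mile 1 (Southcross, w=70) → cum 70
  mile 6 (Midtown, w=110) → cum 180  ≥ 173.5 → median here
  mile 7 (Eastvale, w=100) → cum 280
  mile 22 (Hillcrest, w=50) → cum 330
  mile 28 (Northgate, w=6) → cum 336
  mile 40 (Westmoor, w=11) → cum 347
Optimal location: mile 6.

x = 6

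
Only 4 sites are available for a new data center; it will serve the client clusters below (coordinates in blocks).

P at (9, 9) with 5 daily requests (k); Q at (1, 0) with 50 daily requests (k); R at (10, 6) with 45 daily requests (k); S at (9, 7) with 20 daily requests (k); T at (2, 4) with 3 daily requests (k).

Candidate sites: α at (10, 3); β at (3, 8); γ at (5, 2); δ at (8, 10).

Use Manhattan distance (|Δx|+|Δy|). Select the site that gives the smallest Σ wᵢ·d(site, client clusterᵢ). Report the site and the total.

Total weighted distance at each candidate:
  α (10, 3): total = 897
  β (3, 8): total = 1095
  γ (5, 2): total = 955
  δ (8, 10): total = 1246
Minimum is at α with total 897 blocks.

α, total 897 blocks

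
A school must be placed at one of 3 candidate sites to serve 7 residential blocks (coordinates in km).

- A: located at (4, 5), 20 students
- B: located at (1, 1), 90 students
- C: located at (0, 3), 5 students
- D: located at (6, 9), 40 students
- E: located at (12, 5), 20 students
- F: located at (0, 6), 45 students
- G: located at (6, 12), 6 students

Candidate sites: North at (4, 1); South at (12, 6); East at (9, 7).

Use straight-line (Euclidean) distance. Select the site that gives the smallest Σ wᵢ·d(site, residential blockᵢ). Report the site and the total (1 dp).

Total weighted distance at each candidate:
  North (4, 1): total = 1236.3
  South (12, 6): total = 2189.8
  East (9, 7): total = 1715.8
Minimum is at North with total 1236.3 km.

North, total 1236.3 km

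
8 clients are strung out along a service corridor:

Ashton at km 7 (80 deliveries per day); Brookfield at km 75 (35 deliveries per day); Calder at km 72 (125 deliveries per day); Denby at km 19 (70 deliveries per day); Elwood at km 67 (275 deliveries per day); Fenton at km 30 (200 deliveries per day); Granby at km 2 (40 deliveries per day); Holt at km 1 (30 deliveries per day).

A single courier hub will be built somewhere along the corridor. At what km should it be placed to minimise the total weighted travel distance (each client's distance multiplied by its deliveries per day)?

x = 67

For a sum of weighted absolute distances on a line, the optimum is the weighted median (not the mean). Total weight W = 855; half-weight = 427.5.
Sort by position and accumulate weight:
  km 1 (Holt, w=30) → cum 30
  km 2 (Granby, w=40) → cum 70
  km 7 (Ashton, w=80) → cum 150
  km 19 (Denby, w=70) → cum 220
  km 30 (Fenton, w=200) → cum 420
  km 67 (Elwood, w=275) → cum 695  ≥ 427.5 → median here
  km 72 (Calder, w=125) → cum 820
  km 75 (Brookfield, w=35) → cum 855
Optimal location: km 67.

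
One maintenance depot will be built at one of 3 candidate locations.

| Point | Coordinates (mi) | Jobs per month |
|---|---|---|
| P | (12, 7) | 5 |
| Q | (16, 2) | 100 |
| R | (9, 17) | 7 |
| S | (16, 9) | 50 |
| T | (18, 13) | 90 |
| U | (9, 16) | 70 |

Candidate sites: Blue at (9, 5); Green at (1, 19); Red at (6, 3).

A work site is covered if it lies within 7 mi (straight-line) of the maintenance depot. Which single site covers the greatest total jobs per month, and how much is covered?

Blue, covering 5

Coverage radius r = 7 mi; a point is covered iff (Δx)²+(Δy)² ≤ 7² = 49.
  Blue (9, 5): covers {P} → 5
  Green (1, 19): covers {none} → 0
  Red (6, 3): covers {none} → 0
Maximum coverage at Blue: 5 jobs per month.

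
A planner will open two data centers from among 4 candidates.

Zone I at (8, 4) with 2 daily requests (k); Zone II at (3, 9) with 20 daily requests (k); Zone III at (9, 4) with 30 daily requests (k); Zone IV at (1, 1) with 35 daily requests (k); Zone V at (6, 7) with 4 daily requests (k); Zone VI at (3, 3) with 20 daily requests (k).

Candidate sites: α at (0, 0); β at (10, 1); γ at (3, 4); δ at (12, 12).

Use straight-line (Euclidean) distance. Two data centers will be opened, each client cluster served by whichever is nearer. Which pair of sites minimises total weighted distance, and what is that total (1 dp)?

Evaluate every pair (each demand assigned to the nearer of the two):
  {β, γ}: total = 365.2
  {α, γ}: total = 376.5
  {γ, δ}: total = 453.2
  {α, β}: total = 455.0
  {α, δ}: total = 629.5
  {β, δ}: total = 781.3
Best pair: {β, γ} with total 365.2.

{β, γ}, total 365.2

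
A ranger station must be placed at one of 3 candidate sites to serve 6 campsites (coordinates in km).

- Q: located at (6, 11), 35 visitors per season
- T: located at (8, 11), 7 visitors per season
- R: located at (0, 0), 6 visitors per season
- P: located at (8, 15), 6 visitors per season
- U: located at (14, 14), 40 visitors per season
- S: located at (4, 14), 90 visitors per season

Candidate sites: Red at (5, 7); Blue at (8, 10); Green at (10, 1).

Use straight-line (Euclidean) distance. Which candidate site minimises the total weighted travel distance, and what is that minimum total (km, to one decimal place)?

Total weighted distance at each candidate:
  Red (5, 7): total = 1374.7
  Blue (8, 10): total = 989.7
  Green (10, 1): total = 2426.2
Minimum is at Blue with total 989.7 km.

Blue, total 989.7 km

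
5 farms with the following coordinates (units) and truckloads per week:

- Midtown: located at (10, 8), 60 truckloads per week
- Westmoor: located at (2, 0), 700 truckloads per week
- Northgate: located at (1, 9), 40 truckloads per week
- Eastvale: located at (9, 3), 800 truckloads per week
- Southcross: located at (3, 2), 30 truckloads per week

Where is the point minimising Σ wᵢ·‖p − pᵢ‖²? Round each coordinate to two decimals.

(5.72, 2.02)

The minimiser of Σwᵢ‖p−pᵢ‖² is the weighted centroid p* = (Σwᵢpᵢ)/(Σwᵢ).
Σwᵢ = 1630.
Σwᵢxᵢ = 60·10 + 700·2 + 40·1 + 800·9 + 30·3 = 9330.
Σwᵢyᵢ = 60·8 + 700·0 + 40·9 + 800·3 + 30·2 = 3300.
x* = 9330/1630 = 5.72, y* = 3300/1630 = 2.02.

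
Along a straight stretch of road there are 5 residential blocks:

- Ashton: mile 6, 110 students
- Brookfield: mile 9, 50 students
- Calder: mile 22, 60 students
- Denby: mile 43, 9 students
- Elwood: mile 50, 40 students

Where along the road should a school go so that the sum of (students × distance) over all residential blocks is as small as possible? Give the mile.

For a sum of weighted absolute distances on a line, the optimum is the weighted median (not the mean). Total weight W = 269; half-weight = 134.5.
Sort by position and accumulate weight:
  mile 6 (Ashton, w=110) → cum 110
  mile 9 (Brookfield, w=50) → cum 160  ≥ 134.5 → median here
  mile 22 (Calder, w=60) → cum 220
  mile 43 (Denby, w=9) → cum 229
  mile 50 (Elwood, w=40) → cum 269
Optimal location: mile 9.

x = 9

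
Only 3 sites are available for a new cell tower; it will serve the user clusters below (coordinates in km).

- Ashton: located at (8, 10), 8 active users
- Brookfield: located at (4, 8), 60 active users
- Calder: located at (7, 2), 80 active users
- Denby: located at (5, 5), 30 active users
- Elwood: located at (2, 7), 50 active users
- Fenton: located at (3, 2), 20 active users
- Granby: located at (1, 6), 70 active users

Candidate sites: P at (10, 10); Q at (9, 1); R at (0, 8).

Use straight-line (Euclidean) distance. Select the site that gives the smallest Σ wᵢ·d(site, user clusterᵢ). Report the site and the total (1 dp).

R, total 1621.0 km

Total weighted distance at each candidate:
  P (10, 10): total = 2620.3
  Q (9, 1): total = 2180.2
  R (0, 8): total = 1621.0
Minimum is at R with total 1621.0 km.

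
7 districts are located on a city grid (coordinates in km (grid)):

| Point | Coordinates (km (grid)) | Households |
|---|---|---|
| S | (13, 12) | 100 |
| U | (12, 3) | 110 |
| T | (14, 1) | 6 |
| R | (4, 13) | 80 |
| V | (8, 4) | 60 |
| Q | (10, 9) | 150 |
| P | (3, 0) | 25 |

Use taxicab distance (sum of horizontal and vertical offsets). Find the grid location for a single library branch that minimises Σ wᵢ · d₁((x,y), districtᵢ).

(10, 9)

Manhattan distance separates: Σwᵢ(|x−xᵢ|+|y−yᵢ|) = Σwᵢ|x−xᵢ| + Σwᵢ|y−yᵢ|, so x and y are optimised independently as 1-D weighted medians.
Total weight W = 531; half = 265.5.
x-coordinate, sorted with cumulative weight:
  x=3 (P, w=25) cum 25
  x=4 (R, w=80) cum 105
  x=8 (V, w=60) cum 165
  x=10 (Q, w=150) cum 315  ← median
  x=12 (U, w=110) cum 425
  x=13 (S, w=100) cum 525
  x=14 (T, w=6) cum 531
⇒ x* = 10
y-coordinate, sorted with cumulative weight:
  y=0 (P, w=25) cum 25
  y=1 (T, w=6) cum 31
  y=3 (U, w=110) cum 141
  y=4 (V, w=60) cum 201
  y=9 (Q, w=150) cum 351  ← median
  y=12 (S, w=100) cum 451
  y=13 (R, w=80) cum 531
⇒ y* = 9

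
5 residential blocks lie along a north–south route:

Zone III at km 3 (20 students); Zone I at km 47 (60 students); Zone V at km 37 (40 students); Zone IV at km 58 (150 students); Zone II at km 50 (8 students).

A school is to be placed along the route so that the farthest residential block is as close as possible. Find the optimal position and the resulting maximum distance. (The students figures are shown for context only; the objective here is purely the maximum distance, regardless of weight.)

The 1-center on a line is the midpoint of the two extreme points: leftmost at 3, rightmost at 58.
Optimal location = (3 + 58)/2 = 30.5; maximum distance = (58 − 3)/2 = 27.5.

location 30.5, max distance 27.5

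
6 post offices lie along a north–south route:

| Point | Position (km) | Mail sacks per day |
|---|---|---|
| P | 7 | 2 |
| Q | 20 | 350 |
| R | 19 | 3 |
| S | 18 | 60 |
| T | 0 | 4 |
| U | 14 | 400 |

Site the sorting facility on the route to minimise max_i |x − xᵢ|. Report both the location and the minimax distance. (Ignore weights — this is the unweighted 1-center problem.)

location 10, max distance 10

The 1-center on a line is the midpoint of the two extreme points: leftmost at 0, rightmost at 20.
Optimal location = (0 + 20)/2 = 10; maximum distance = (20 − 0)/2 = 10.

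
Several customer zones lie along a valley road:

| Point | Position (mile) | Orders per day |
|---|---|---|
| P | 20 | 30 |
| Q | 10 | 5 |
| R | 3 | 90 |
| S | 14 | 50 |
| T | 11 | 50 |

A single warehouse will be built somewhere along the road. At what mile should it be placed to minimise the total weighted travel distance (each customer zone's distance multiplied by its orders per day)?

For a sum of weighted absolute distances on a line, the optimum is the weighted median (not the mean). Total weight W = 225; half-weight = 112.5.
Sort by position and accumulate weight:
  mile 3 (R, w=90) → cum 90
  mile 10 (Q, w=5) → cum 95
  mile 11 (T, w=50) → cum 145  ≥ 112.5 → median here
  mile 14 (S, w=50) → cum 195
  mile 20 (P, w=30) → cum 225
Optimal location: mile 11.

x = 11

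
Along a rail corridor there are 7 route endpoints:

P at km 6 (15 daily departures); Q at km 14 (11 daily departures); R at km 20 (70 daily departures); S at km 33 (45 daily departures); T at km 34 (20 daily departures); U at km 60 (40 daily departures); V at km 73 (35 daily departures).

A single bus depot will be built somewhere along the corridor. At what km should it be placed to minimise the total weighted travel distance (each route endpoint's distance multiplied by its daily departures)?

For a sum of weighted absolute distances on a line, the optimum is the weighted median (not the mean). Total weight W = 236; half-weight = 118.
Sort by position and accumulate weight:
  km 6 (P, w=15) → cum 15
  km 14 (Q, w=11) → cum 26
  km 20 (R, w=70) → cum 96
  km 33 (S, w=45) → cum 141  ≥ 118 → median here
  km 34 (T, w=20) → cum 161
  km 60 (U, w=40) → cum 201
  km 73 (V, w=35) → cum 236
Optimal location: km 33.

x = 33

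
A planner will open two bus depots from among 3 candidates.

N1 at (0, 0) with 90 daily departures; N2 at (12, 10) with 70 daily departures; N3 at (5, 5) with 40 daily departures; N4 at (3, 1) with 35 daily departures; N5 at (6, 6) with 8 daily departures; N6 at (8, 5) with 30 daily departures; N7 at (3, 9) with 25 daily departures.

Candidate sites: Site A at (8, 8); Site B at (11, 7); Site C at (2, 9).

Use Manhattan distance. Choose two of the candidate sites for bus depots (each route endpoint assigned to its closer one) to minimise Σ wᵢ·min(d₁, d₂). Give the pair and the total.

{Site B, Site C}, total 2088

Evaluate every pair (each demand assigned to the nearer of the two):
  {Site B, Site C}: total = 2088
  {Site A, Site C}: total = 2112
  {Site A, Site B}: total = 2652
Best pair: {Site B, Site C} with total 2088.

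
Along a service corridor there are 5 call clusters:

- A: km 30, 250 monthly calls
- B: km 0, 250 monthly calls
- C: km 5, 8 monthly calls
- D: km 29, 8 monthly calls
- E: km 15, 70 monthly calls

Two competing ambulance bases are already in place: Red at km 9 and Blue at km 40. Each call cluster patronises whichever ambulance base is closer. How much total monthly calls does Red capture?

The indifferent point is the midpoint (9+40)/2 = 24.5; call clusters left of it (closer to Red at 9) go to Red, those right go to Blue.
  B at 0 (w=250) → Red
  C at 5 (w=8) → Red
  E at 15 (w=70) → Red
  D at 29 (w=8) → Blue
  A at 30 (w=250) → Blue
Red captures 328; Blue captures 258.

328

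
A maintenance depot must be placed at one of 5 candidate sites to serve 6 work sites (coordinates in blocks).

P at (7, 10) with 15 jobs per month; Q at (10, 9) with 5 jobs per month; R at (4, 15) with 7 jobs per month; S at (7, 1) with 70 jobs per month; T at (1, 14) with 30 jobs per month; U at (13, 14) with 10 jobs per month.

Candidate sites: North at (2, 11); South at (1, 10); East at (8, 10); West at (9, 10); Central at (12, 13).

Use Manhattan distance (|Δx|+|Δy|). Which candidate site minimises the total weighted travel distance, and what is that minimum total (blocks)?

Total weighted distance at each candidate:
  North (2, 11): total = 1492
  South (1, 10): total = 1526
  East (8, 10): total = 1213
  West (9, 10): total = 1320
  Central (12, 13): total = 1790
Minimum is at East with total 1213 blocks.

East, total 1213 blocks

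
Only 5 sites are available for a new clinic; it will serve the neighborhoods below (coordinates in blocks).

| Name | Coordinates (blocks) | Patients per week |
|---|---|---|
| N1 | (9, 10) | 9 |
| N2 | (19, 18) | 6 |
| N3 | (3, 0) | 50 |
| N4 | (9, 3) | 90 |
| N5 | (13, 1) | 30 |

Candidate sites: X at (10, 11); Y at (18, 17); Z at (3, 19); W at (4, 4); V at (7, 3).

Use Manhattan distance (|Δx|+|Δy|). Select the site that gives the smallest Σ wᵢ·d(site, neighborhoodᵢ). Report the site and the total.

V, total 1013 blocks

Total weighted distance at each candidate:
  X (10, 11): total = 2214
  Y (18, 17): total = 4456
  Z (3, 19): total = 4007
  W (4, 4): total = 1423
  V (7, 3): total = 1013
Minimum is at V with total 1013 blocks.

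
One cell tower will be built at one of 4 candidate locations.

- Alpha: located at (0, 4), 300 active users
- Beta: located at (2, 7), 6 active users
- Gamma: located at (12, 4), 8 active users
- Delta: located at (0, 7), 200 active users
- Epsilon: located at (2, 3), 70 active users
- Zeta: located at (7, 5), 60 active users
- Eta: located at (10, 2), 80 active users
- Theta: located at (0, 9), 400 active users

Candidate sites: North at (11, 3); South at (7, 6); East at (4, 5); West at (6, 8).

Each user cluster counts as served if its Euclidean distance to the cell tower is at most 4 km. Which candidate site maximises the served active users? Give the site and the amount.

East, covering 136

Coverage radius r = 4 km; a point is covered iff (Δx)²+(Δy)² ≤ 4² = 16.
  North (11, 3): covers {Gamma, Eta} → 88
  South (7, 6): covers {Zeta} → 60
  East (4, 5): covers {Beta, Epsilon, Zeta} → 136
  West (6, 8): covers {Zeta} → 60
Maximum coverage at East: 136 active users.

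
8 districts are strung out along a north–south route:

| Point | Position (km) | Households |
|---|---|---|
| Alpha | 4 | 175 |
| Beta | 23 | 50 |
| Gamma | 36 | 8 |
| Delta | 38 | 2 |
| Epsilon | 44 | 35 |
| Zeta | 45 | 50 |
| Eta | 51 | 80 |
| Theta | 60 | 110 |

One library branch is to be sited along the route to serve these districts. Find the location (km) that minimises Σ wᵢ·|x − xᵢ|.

x = 44

For a sum of weighted absolute distances on a line, the optimum is the weighted median (not the mean). Total weight W = 510; half-weight = 255.
Sort by position and accumulate weight:
  km 4 (Alpha, w=175) → cum 175
  km 23 (Beta, w=50) → cum 225
  km 36 (Gamma, w=8) → cum 233
  km 38 (Delta, w=2) → cum 235
  km 44 (Epsilon, w=35) → cum 270  ≥ 255 → median here
  km 45 (Zeta, w=50) → cum 320
  km 51 (Eta, w=80) → cum 400
  km 60 (Theta, w=110) → cum 510
Optimal location: km 44.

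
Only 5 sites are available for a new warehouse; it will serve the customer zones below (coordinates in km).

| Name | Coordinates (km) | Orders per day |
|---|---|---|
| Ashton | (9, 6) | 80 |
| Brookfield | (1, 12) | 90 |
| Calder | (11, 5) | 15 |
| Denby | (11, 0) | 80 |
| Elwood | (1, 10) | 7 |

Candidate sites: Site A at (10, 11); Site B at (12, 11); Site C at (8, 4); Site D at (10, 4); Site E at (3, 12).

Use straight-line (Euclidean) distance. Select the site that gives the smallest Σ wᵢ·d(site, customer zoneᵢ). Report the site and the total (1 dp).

Total weighted distance at each candidate:
  Site A (10, 11): total = 2261.2
  Site B (12, 11): total = 2512.7
  Site C (8, 4): total = 1647.6
  Site D (10, 4): total = 1689.4
  Site E (3, 12): total = 2191.9
Minimum is at Site C with total 1647.6 km.

Site C, total 1647.6 km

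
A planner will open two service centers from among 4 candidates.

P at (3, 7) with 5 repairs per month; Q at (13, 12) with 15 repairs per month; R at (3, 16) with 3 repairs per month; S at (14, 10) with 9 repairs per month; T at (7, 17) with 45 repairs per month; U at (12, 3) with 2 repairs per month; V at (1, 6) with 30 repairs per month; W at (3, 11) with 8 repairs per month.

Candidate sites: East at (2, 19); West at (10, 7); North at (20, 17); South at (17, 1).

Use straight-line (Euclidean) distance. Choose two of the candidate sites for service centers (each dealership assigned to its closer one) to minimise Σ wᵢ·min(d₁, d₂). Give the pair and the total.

{East, West}, total 764.4

Evaluate every pair (each demand assigned to the nearer of the two):
  {East, West}: total = 764.4
  {East, North}: total = 1011.9
  {West, North}: total = 1016.6
  {West, South}: total = 1016.6
  {East, South}: total = 1039.4
  {North, South}: total = 1575.6
Best pair: {East, West} with total 764.4.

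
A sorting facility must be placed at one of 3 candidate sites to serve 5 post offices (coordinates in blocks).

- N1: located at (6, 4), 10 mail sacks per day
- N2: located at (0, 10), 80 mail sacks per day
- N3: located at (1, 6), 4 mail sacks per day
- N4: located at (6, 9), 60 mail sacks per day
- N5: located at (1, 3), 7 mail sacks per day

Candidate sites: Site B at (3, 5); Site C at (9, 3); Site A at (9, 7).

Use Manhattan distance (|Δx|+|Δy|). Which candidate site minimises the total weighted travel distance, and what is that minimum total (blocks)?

Total weighted distance at each candidate:
  Site B (3, 5): total = 1140
  Site C (9, 3): total = 1960
  Site A (9, 7): total = 1440
Minimum is at Site B with total 1140 blocks.

Site B, total 1140 blocks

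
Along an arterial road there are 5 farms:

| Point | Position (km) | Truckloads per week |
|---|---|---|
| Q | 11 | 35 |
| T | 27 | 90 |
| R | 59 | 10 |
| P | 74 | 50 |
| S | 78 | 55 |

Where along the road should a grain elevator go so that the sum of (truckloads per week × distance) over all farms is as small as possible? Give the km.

For a sum of weighted absolute distances on a line, the optimum is the weighted median (not the mean). Total weight W = 240; half-weight = 120.
Sort by position and accumulate weight:
  km 11 (Q, w=35) → cum 35
  km 27 (T, w=90) → cum 125  ≥ 120 → median here
  km 59 (R, w=10) → cum 135
  km 74 (P, w=50) → cum 185
  km 78 (S, w=55) → cum 240
Optimal location: km 27.

x = 27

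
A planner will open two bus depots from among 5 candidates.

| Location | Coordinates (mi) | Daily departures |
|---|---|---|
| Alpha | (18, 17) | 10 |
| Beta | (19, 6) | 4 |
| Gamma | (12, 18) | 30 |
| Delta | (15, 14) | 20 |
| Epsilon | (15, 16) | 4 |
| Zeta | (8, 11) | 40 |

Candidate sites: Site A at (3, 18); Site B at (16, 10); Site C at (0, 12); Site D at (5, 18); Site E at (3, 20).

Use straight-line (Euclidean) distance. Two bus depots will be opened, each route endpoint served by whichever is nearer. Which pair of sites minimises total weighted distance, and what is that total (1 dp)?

Evaluate every pair (each demand assigned to the nearer of the two):
  {Site B, Site D}: total = 714.2
  {Site A, Site B}: total = 790.4
  {Site B, Site C}: total = 790.4
  {Site B, Site E}: total = 790.4
  {Site A, Site D}: total = 975.0
  {Site C, Site D}: total = 975.0
  {Site D, Site E}: total = 975.0
  {Site A, Site C}: total = 1124.2
  {Site A, Site E}: total = 1146.1
  {Site C, Site E}: total = 1150.7
Best pair: {Site B, Site D} with total 714.2.

{Site B, Site D}, total 714.2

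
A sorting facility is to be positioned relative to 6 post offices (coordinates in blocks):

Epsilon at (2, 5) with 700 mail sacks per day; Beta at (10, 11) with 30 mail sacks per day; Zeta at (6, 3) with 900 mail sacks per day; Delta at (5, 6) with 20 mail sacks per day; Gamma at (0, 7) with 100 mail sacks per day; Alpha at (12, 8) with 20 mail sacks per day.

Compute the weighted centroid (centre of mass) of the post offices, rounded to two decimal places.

(4.20, 4.24)

The minimiser of Σwᵢ‖p−pᵢ‖² is the weighted centroid p* = (Σwᵢpᵢ)/(Σwᵢ).
Σwᵢ = 1770.
Σwᵢxᵢ = 700·2 + 30·10 + 900·6 + 20·5 + 100·0 + 20·12 = 7440.
Σwᵢyᵢ = 700·5 + 30·11 + 900·3 + 20·6 + 100·7 + 20·8 = 7510.
x* = 7440/1770 = 4.20, y* = 7510/1770 = 4.24.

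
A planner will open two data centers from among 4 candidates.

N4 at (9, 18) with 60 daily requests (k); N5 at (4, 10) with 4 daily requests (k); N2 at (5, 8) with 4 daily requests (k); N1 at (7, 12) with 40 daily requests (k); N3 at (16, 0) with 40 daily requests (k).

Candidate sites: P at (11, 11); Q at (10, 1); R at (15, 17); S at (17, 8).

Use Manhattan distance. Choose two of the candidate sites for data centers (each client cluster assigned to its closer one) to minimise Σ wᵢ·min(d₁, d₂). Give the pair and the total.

Evaluate every pair (each demand assigned to the nearer of the two):
  {P, Q}: total = 1088
  {P, S}: total = 1168
  {P, R}: total = 1328
  {Q, R}: total = 1328
  {R, S}: total = 1408
  {Q, S}: total = 2028
Best pair: {P, Q} with total 1088.

{P, Q}, total 1088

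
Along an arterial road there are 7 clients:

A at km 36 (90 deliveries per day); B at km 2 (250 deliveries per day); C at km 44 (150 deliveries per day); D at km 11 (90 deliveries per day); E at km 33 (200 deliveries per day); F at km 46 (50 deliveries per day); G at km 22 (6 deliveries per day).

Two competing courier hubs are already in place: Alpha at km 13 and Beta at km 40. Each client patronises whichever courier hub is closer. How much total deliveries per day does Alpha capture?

346

The indifferent point is the midpoint (13+40)/2 = 26.5; clients left of it (closer to Alpha at 13) go to Alpha, those right go to Beta.
  B at 2 (w=250) → Alpha
  D at 11 (w=90) → Alpha
  G at 22 (w=6) → Alpha
  E at 33 (w=200) → Beta
  A at 36 (w=90) → Beta
  C at 44 (w=150) → Beta
  F at 46 (w=50) → Beta
Alpha captures 346; Beta captures 490.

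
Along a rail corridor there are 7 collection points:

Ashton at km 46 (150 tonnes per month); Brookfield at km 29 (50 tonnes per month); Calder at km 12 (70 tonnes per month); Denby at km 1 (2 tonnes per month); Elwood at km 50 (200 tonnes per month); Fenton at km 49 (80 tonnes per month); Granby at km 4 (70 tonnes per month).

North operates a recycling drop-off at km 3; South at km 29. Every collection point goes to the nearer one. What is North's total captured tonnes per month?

142

The indifferent point is the midpoint (3+29)/2 = 16; collection points left of it (closer to North at 3) go to North, those right go to South.
  Denby at 1 (w=2) → North
  Granby at 4 (w=70) → North
  Calder at 12 (w=70) → North
  Brookfield at 29 (w=50) → South
  Ashton at 46 (w=150) → South
  Fenton at 49 (w=80) → South
  Elwood at 50 (w=200) → South
North captures 142; South captures 480.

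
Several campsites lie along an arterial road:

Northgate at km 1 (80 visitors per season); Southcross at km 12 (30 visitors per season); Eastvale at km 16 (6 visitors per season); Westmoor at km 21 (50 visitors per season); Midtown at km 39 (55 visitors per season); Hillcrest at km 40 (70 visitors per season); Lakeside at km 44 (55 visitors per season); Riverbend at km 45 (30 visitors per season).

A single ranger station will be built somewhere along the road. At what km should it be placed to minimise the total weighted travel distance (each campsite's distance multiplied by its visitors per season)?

For a sum of weighted absolute distances on a line, the optimum is the weighted median (not the mean). Total weight W = 376; half-weight = 188.
Sort by position and accumulate weight:
  km 1 (Northgate, w=80) → cum 80
  km 12 (Southcross, w=30) → cum 110
  km 16 (Eastvale, w=6) → cum 116
  km 21 (Westmoor, w=50) → cum 166
  km 39 (Midtown, w=55) → cum 221  ≥ 188 → median here
  km 40 (Hillcrest, w=70) → cum 291
  km 44 (Lakeside, w=55) → cum 346
  km 45 (Riverbend, w=30) → cum 376
Optimal location: km 39.

x = 39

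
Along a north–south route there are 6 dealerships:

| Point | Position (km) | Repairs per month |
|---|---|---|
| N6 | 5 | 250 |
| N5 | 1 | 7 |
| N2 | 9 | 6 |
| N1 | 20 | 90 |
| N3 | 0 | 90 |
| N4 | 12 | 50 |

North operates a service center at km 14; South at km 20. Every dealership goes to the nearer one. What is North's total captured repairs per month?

The indifferent point is the midpoint (14+20)/2 = 17; dealerships left of it (closer to North at 14) go to North, those right go to South.
  N3 at 0 (w=90) → North
  N5 at 1 (w=7) → North
  N6 at 5 (w=250) → North
  N2 at 9 (w=6) → North
  N4 at 12 (w=50) → North
  N1 at 20 (w=90) → South
North captures 403; South captures 90.

403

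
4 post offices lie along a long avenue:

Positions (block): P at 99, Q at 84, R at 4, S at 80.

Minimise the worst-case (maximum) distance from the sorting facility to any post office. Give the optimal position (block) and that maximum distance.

The 1-center on a line is the midpoint of the two extreme points: leftmost at 4, rightmost at 99.
Optimal location = (4 + 99)/2 = 51.5; maximum distance = (99 − 4)/2 = 47.5.

location 51.5, max distance 47.5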